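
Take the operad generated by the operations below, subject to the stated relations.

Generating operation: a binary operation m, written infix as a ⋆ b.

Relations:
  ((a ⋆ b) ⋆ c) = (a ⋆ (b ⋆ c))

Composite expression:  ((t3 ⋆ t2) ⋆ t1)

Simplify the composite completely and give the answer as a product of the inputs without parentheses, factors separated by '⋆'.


The m-tree's shape is irrelevant; the t-reading-order decides.
(t3 ⋆ t2) flattens to t3 ⋆ t2
((t3 ⋆ t2) ⋆ t1) flattens to t3 ⋆ t2 ⋆ t1

t3 ⋆ t2 ⋆ t1


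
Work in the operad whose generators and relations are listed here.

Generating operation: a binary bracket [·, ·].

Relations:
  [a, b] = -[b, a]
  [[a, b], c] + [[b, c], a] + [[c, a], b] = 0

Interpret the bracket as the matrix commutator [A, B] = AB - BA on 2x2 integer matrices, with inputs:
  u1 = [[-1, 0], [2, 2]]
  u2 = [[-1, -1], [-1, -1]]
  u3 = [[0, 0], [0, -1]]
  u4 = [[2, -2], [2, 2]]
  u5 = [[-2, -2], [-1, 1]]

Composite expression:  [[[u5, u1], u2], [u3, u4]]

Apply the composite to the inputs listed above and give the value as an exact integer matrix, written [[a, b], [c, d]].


[[-32, -60], [60, 32]]

[u5, u1] = [[-4, -6], [9, 4]]
[[u5, u1], u2] = [[15, 8], [-8, -15]]
[u3, u4] = [[0, -2], [-2, 0]]
[[[u5, u1], u2], [u3, u4]] = [[-32, -60], [60, 32]]


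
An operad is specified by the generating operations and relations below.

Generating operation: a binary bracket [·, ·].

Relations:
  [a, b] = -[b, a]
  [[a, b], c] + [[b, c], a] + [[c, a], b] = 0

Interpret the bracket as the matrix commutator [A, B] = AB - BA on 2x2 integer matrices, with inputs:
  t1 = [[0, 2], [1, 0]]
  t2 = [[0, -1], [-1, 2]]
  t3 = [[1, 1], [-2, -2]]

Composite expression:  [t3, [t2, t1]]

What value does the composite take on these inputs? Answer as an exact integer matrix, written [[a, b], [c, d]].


[t2, t1] = [[1, -4], [2, -1]]
[t3, [t2, t1]] = [[-6, -14], [-10, 6]]

[[-6, -14], [-10, 6]]


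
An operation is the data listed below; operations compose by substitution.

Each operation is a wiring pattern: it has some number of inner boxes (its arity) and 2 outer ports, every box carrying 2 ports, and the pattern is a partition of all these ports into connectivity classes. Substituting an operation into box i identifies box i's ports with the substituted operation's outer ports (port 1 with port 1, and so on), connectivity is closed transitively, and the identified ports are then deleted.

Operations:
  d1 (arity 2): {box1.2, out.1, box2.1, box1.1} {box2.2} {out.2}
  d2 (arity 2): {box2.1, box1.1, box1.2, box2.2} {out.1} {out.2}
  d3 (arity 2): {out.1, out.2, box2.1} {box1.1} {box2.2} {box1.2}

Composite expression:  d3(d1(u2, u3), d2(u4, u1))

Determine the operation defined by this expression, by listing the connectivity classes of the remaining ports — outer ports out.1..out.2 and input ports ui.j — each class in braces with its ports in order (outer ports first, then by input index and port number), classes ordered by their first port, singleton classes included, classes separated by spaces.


Connectivity passes through glued d3-boundaries; trace each wire chain.
through d1, on inputs (u2, u3): {out.1, u2.1, u2.2, u3.1} {out.2} {u3.2} (out.j = stage outer ports)
through d2, on inputs (u4, u1): {out.1} {out.2} {u1.1, u1.2, u4.1, u4.2} (out.j = stage outer ports)
through d3, on inputs (u2, u3, u4, u1): {out.1, out.2} {u1.1, u1.2, u4.1, u4.2} {u2.1, u2.2, u3.1} {u3.2} (out.j = stage outer ports)

{out.1, out.2} {u1.1, u1.2, u4.1, u4.2} {u2.1, u2.2, u3.1} {u3.2}


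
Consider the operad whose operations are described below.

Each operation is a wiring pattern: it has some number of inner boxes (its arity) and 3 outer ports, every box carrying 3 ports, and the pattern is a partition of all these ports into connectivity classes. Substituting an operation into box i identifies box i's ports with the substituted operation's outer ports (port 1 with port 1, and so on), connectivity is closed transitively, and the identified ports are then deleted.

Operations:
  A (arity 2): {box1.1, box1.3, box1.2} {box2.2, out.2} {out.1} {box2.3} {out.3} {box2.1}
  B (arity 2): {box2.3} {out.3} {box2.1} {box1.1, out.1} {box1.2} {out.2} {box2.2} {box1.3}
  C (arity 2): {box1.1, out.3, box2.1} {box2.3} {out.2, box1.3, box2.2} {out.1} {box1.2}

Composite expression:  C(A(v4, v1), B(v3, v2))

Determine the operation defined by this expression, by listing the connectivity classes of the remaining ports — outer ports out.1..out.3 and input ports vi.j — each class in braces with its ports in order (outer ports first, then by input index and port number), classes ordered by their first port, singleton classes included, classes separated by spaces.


Treat the ports identified at C as solder joints: merge, then drop.
the subtree at A composes to {out.1} {out.2, v1.2} {out.3} {v1.1} {v1.3} {v4.1, v4.2, v4.3} on (v4, v1); out.j = own outer ports
the subtree at B composes to {out.1, v3.1} {out.2} {out.3} {v2.1} {v2.2} {v2.3} {v3.2} {v3.3} on (v3, v2); out.j = own outer ports
the subtree at C composes to {out.1} {out.2} {out.3, v3.1} {v1.1} {v1.2} {v1.3} {v2.1} {v2.2} {v2.3} {v3.2} {v3.3} {v4.1, v4.2, v4.3} on (v4, v1, v3, v2); out.j = own outer ports

{out.1} {out.2} {out.3, v3.1} {v1.1} {v1.2} {v1.3} {v2.1} {v2.2} {v2.3} {v3.2} {v3.3} {v4.1, v4.2, v4.3}


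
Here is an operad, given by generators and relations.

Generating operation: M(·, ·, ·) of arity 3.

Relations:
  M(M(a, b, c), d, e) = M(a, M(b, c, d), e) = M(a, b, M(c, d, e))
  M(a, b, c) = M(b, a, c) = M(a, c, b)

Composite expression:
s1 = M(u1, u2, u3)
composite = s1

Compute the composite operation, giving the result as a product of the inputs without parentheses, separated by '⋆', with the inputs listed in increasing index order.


Shape and order are irrelevant to M; the u-input set decides.
M(u1, u2, u3) unparenthesizes to u1 ⋆ u2 ⋆ u3
sorting the factors by input index: u1 ⋆ u2 ⋆ u3

u1 ⋆ u2 ⋆ u3


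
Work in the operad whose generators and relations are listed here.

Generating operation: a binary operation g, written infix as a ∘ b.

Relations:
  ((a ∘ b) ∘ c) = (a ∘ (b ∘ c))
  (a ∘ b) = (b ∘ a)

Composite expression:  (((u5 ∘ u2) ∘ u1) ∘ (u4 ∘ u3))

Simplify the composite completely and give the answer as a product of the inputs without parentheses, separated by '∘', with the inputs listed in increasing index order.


Shape and order are irrelevant to g; the u-input set decides.
(u5 ∘ u2) linearizes to u5 ∘ u2
((u5 ∘ u2) ∘ u1) linearizes to u5 ∘ u2 ∘ u1
(u4 ∘ u3) linearizes to u4 ∘ u3
(((u5 ∘ u2) ∘ u1) ∘ (u4 ∘ u3)) linearizes to u5 ∘ u2 ∘ u1 ∘ u4 ∘ u3
reordering the factors by index: u1 ∘ u2 ∘ u3 ∘ u4 ∘ u5

u1 ∘ u2 ∘ u3 ∘ u4 ∘ u5


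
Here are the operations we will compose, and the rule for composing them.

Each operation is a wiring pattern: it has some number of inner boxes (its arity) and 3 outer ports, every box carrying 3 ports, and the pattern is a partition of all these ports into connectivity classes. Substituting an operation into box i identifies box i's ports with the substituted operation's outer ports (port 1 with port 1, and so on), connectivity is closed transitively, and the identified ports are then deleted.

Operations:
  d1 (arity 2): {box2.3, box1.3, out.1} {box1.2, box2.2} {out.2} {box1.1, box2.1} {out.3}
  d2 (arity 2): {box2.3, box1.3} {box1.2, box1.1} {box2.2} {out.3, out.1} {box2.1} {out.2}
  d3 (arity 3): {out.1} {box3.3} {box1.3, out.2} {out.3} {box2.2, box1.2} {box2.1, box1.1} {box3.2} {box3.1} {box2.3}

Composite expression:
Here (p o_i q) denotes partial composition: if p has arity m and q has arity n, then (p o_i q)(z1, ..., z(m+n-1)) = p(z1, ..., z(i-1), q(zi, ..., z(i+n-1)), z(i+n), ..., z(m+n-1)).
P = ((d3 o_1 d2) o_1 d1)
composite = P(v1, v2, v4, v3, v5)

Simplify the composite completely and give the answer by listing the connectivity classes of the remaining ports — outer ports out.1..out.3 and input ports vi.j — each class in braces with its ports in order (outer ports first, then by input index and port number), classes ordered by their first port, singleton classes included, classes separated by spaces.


{out.1} {out.2, v3.1} {out.3} {v1.1, v2.1} {v1.2, v2.2} {v1.3, v2.3} {v3.2} {v3.3} {v4.1} {v4.2} {v4.3} {v5.1} {v5.2} {v5.3}

Reachability decides: close wires over d3-identified ports.
the subtree at d1 composes to {out.1, v1.3, v2.3} {out.2} {out.3} {v1.1, v2.1} {v1.2, v2.2} on (v1, v2); out.j = own outer ports
the subtree at d2 composes to {out.1, out.3} {out.2} {v1.1, v2.1} {v1.2, v2.2} {v1.3, v2.3} {v4.1} {v4.2} {v4.3} on (v1, v2, v4); out.j = own outer ports
the subtree at d3 composes to {out.1} {out.2, v3.1} {out.3} {v1.1, v2.1} {v1.2, v2.2} {v1.3, v2.3} {v3.2} {v3.3} {v4.1} {v4.2} {v4.3} {v5.1} {v5.2} {v5.3} on (v1, v2, v4, v3, v5); out.j = own outer ports


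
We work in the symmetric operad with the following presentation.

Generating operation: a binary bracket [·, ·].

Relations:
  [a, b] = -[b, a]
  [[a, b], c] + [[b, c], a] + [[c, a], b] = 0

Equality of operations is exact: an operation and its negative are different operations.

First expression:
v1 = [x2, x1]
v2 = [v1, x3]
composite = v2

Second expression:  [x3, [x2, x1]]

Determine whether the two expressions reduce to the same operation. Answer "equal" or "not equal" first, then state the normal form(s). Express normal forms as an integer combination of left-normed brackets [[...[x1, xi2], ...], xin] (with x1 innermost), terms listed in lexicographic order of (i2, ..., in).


not equal; first: -[[x1, x2], x3]; second: [[x1, x2], x3]

The first expression, normalized: -[[x1, x2], x3]
The second expression, normalized: [[x1, x2], x3]
The forms do not match — not equal.


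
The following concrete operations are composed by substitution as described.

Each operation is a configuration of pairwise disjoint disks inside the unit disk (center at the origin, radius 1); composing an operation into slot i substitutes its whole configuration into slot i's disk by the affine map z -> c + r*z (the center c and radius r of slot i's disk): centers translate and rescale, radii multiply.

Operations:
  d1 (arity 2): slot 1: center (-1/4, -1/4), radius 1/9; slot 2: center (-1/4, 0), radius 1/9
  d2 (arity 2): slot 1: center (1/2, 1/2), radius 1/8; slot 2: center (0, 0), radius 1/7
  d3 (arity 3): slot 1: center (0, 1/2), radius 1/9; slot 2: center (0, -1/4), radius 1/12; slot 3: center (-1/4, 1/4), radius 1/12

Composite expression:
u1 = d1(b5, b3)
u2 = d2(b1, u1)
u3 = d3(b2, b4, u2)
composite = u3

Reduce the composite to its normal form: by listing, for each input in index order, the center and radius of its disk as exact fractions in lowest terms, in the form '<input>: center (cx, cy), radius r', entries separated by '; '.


Follow each b-input down from d3: c' goes to c + r*c', radius to r*r'.
tracing b2 down its 1-map path: center (0, 1/2), radius 1/9
tracing b4 down its 1-map path: center (0, -1/4), radius 1/12
tracing b1 down its 2-map path: center (-5/24, 7/24), radius 1/96
tracing b5 down its 3-map path: center (-85/336, 83/336), radius 1/756
tracing b3 down its 3-map path: center (-85/336, 1/4), radius 1/756

b1: center (-5/24, 7/24), radius 1/96; b2: center (0, 1/2), radius 1/9; b3: center (-85/336, 1/4), radius 1/756; b4: center (0, -1/4), radius 1/12; b5: center (-85/336, 83/336), radius 1/756


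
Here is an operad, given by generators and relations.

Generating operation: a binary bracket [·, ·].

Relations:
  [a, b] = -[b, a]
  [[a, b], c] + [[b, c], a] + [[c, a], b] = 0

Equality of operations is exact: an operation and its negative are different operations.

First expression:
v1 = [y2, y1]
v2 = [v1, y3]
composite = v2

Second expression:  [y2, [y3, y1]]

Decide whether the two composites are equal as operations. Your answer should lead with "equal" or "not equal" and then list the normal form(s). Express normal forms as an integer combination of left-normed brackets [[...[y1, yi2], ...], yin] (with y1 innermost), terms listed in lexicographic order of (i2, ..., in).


Normal form of the first expression: -[[y1, y2], y3]
Normal form of the second expression: [[y1, y3], y2]
No match — not equal.

not equal: they reduce to -[[y1, y2], y3] and [[y1, y3], y2]


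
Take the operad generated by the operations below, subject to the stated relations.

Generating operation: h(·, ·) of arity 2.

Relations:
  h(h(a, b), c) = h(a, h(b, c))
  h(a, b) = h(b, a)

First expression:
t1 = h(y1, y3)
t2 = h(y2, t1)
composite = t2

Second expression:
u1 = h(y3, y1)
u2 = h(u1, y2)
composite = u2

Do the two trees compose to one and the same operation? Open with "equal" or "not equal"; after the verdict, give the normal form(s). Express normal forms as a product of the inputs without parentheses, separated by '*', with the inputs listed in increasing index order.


equal; both compose to y1 * y2 * y3


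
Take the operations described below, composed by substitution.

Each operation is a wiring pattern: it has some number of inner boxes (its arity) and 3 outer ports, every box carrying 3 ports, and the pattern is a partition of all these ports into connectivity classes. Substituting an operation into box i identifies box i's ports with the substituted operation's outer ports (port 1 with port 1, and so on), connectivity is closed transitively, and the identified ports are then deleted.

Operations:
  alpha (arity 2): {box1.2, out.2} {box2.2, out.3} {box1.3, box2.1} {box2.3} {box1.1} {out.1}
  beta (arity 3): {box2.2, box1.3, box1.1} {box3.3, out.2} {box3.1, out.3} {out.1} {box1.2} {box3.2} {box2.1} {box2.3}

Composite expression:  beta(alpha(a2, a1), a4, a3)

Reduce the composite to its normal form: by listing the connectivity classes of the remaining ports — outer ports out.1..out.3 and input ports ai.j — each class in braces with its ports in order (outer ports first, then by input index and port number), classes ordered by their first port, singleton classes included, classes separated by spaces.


Two ports join when wires chain via beta-identified ports.
stage alpha: inputs (a2, a1), connectivity {out.1} {out.2, a2.2} {out.3, a1.2} {a1.1, a2.3} {a1.3} {a2.1}, out.j its boundary
stage beta: inputs (a2, a1, a4, a3), connectivity {out.1} {out.2, a3.3} {out.3, a3.1} {a1.1, a2.3} {a1.2, a4.2} {a1.3} {a2.1} {a2.2} {a3.2} {a4.1} {a4.3}, out.j its boundary

{out.1} {out.2, a3.3} {out.3, a3.1} {a1.1, a2.3} {a1.2, a4.2} {a1.3} {a2.1} {a2.2} {a3.2} {a4.1} {a4.3}


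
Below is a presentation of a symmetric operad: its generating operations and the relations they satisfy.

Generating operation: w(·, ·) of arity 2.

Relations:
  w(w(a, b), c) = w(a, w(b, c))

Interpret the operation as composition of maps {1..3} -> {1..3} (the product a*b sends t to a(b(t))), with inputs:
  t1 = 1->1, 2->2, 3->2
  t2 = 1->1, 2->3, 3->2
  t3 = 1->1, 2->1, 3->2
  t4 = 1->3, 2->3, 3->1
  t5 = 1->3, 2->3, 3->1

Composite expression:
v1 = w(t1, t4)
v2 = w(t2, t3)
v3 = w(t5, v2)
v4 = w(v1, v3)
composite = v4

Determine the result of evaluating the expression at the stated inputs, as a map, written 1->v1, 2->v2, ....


1->1, 2->1, 3->2

w(t1, t4) = 1->2, 2->2, 3->1
w(t2, t3) = 1->1, 2->1, 3->3
w(t5, w(t2, t3)) = 1->3, 2->3, 3->1
w(w(t1, t4), w(t5, w(t2, t3))) = 1->1, 2->1, 3->2


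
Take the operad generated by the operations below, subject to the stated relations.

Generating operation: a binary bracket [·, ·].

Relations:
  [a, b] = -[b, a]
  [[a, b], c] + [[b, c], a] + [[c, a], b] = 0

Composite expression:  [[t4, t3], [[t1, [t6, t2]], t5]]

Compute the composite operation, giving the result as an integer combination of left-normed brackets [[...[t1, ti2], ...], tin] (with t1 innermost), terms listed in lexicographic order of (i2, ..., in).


Antisymmetry and Jacobi reduce to t1-anchored left-normed brackets.
Composite bracket: [[t4, t3], [[t1, [t6, t2]], t5]]
Each bracket splits as ab - ba, giving 32 signed words (2^5 = 32).
Coefficients come from the t1-initial words:
  from t1t2t6t5t3t4, sign -1: term -[[[[[t1, t2], t6], t5], t3], t4]
  from t1t2t6t5t4t3, sign +1: term +[[[[[t1, t2], t6], t5], t4], t3]
  from t1t6t2t5t3t4, sign +1: term +[[[[[t1, t6], t2], t5], t3], t4]
  from t1t6t2t5t4t3, sign -1: term -[[[[[t1, t6], t2], t5], t4], t3]

-[[[[[t1, t2], t6], t5], t3], t4] + [[[[[t1, t2], t6], t5], t4], t3] + [[[[[t1, t6], t2], t5], t3], t4] - [[[[[t1, t6], t2], t5], t4], t3]


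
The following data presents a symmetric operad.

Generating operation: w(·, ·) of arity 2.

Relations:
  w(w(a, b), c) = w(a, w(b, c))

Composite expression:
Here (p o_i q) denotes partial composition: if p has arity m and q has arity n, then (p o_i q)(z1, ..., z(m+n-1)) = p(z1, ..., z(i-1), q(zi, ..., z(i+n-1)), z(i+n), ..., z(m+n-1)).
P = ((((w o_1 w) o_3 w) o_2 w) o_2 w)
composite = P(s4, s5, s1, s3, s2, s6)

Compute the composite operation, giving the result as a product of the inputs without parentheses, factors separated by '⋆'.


s4 ⋆ s5 ⋆ s1 ⋆ s3 ⋆ s2 ⋆ s6

All parenthesizations of w agree; list the s-inputs left to right.
w(s5, s1) unparenthesizes to s5 ⋆ s1
w(w(s5, s1), s3) unparenthesizes to s5 ⋆ s1 ⋆ s3
w(s4, w(w(s5, s1), s3)) unparenthesizes to s4 ⋆ s5 ⋆ s1 ⋆ s3
w(s2, s6) unparenthesizes to s2 ⋆ s6
w(w(s4, w(w(s5, s1), s3)), w(s2, s6)) unparenthesizes to s4 ⋆ s5 ⋆ s1 ⋆ s3 ⋆ s2 ⋆ s6


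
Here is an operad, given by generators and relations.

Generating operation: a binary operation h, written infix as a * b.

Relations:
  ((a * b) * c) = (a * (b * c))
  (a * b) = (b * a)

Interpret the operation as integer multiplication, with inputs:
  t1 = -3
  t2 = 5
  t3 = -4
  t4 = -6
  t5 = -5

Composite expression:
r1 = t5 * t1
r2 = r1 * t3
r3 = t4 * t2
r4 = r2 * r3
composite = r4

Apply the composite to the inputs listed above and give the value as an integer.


1800

(t5 * t1) = 15
((t5 * t1) * t3) = -60
(t4 * t2) = -30
(((t5 * t1) * t3) * (t4 * t2)) = 1800


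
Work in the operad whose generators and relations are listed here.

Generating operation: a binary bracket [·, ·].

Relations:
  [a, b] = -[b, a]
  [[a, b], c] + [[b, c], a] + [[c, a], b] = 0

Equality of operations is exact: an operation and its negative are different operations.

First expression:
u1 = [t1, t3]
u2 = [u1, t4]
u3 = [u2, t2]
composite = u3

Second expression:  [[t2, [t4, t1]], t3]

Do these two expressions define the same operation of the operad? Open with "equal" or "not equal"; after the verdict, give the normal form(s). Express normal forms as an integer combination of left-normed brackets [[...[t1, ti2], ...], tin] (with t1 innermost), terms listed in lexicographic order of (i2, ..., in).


not equal — first [[[t1, t3], t4], t2], second [[[t1, t4], t2], t3]

The first expression reduces to [[[t1, t3], t4], t2]
The second expression reduces to [[[t1, t4], t2], t3]
Different reductions; not equal.


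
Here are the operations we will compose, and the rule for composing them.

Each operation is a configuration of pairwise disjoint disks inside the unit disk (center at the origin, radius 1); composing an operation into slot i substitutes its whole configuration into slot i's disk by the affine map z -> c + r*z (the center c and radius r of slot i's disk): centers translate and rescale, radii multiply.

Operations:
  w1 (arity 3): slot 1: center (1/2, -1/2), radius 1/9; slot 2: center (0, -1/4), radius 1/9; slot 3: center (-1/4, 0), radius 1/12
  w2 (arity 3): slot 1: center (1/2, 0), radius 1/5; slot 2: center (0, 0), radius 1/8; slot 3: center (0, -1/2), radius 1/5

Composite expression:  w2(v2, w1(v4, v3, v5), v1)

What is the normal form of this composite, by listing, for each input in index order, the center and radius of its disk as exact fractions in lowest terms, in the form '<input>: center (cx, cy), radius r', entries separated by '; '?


Affine substitution under w2: radii multiply and v-centers shift.
input v2: composing its 1 substitution step yields center (1/2, 0), radius 1/5
input v4: composing its 2 substitution steps yields center (1/16, -1/16), radius 1/72
input v3: composing its 2 substitution steps yields center (0, -1/32), radius 1/72
input v5: composing its 2 substitution steps yields center (-1/32, 0), radius 1/96
input v1: composing its 1 substitution step yields center (0, -1/2), radius 1/5

v1: center (0, -1/2), radius 1/5; v2: center (1/2, 0), radius 1/5; v3: center (0, -1/32), radius 1/72; v4: center (1/16, -1/16), radius 1/72; v5: center (-1/32, 0), radius 1/96


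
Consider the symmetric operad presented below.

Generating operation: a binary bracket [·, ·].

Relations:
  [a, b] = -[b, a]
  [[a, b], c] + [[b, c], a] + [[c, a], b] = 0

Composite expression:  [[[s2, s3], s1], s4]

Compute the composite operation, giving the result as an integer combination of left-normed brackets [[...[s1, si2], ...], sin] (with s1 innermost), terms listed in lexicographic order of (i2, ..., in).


-[[[s1, s2], s3], s4] + [[[s1, s3], s2], s4]


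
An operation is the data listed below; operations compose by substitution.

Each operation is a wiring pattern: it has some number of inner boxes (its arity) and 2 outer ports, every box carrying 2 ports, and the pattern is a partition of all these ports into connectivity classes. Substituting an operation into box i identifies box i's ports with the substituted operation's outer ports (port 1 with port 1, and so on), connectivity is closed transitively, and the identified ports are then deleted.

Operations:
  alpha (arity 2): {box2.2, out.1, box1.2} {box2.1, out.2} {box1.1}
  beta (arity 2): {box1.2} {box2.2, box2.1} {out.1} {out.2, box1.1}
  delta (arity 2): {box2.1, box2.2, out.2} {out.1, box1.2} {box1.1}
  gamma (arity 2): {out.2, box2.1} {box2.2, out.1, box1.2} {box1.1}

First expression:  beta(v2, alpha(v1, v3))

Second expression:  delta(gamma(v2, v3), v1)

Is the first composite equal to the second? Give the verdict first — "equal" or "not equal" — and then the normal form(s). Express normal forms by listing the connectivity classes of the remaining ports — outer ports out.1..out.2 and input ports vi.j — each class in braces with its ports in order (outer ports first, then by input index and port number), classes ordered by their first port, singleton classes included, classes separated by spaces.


not equal — first {out.1} {out.2, v2.1} {v1.1} {v1.2, v3.1, v3.2} {v2.2}, second {out.1, v3.1} {out.2, v1.1, v1.2} {v2.1} {v2.2, v3.2}

The first composite normalizes to {out.1} {out.2, v2.1} {v1.1} {v1.2, v3.1, v3.2} {v2.2}
The second composite normalizes to {out.1, v3.1} {out.2, v1.1, v1.2} {v2.1} {v2.2, v3.2}
The normal forms differ: not equal.


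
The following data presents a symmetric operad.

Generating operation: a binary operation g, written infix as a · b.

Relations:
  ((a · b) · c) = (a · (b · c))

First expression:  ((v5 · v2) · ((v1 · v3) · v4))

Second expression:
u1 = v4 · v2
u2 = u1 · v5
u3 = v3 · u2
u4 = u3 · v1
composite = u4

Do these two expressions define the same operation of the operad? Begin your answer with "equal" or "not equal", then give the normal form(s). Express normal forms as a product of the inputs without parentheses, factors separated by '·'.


not equal; the first gives v5 · v2 · v1 · v3 · v4 and the second v3 · v4 · v2 · v5 · v1


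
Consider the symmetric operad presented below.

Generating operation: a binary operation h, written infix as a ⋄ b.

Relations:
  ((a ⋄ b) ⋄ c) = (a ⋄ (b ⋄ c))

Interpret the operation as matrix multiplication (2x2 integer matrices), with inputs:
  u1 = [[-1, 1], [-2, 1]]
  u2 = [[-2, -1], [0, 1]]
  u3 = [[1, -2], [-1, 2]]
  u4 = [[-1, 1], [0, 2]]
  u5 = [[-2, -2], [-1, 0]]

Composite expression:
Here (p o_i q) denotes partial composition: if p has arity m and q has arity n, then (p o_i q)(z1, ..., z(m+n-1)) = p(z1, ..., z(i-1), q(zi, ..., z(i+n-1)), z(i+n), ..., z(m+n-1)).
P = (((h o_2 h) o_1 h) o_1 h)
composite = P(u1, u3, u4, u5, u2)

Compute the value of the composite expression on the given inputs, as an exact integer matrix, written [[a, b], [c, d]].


[[20, 6], [30, 9]]

(u1 ⋄ u3) = [[-2, 4], [-3, 6]]
((u1 ⋄ u3) ⋄ u4) = [[2, 6], [3, 9]]
(u5 ⋄ u2) = [[4, 0], [2, 1]]
(((u1 ⋄ u3) ⋄ u4) ⋄ (u5 ⋄ u2)) = [[20, 6], [30, 9]]


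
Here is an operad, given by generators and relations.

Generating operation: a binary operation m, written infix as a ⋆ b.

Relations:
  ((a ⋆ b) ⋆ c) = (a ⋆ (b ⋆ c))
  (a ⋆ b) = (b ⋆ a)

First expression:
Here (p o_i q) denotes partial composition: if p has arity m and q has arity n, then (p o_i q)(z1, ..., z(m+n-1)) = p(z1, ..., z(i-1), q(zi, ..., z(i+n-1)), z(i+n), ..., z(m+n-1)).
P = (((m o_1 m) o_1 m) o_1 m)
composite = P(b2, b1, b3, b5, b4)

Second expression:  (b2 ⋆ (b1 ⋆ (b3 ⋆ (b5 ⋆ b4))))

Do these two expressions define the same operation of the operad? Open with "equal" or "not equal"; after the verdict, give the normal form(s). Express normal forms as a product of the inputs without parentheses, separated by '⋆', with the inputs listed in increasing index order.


The first composite normalizes to b1 ⋆ b2 ⋆ b3 ⋆ b4 ⋆ b5
The second composite normalizes to b1 ⋆ b2 ⋆ b3 ⋆ b4 ⋆ b5
Same normal form: equal.

equal — both sides give b1 ⋆ b2 ⋆ b3 ⋆ b4 ⋆ b5


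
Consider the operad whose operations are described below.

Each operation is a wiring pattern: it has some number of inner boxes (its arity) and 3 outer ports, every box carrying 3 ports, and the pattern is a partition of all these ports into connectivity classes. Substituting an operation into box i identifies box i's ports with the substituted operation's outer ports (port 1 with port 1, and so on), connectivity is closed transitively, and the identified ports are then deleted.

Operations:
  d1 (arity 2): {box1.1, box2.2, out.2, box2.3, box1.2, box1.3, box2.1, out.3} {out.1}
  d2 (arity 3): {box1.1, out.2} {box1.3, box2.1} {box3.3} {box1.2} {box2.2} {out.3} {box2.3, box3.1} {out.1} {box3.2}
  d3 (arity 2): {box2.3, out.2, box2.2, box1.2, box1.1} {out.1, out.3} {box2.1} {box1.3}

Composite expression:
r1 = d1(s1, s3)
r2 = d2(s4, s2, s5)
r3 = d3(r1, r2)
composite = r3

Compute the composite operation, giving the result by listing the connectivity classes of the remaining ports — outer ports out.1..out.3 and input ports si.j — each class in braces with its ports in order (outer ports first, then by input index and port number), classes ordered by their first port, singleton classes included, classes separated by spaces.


{out.1, out.3} {out.2, s1.1, s1.2, s1.3, s3.1, s3.2, s3.3, s4.1} {s2.1, s4.3} {s2.2} {s2.3, s5.1} {s4.2} {s5.2} {s5.3}

Reachability decides: close wires over d3-identified ports.
after d1, the pattern on (s1, s3) reads {out.1} {out.2, out.3, s1.1, s1.2, s1.3, s3.1, s3.2, s3.3} (out.j = its outer ports)
after d2, the pattern on (s4, s2, s5) reads {out.1} {out.2, s4.1} {out.3} {s2.1, s4.3} {s2.2} {s2.3, s5.1} {s4.2} {s5.2} {s5.3} (out.j = its outer ports)
after d3, the pattern on (s1, s3, s4, s2, s5) reads {out.1, out.3} {out.2, s1.1, s1.2, s1.3, s3.1, s3.2, s3.3, s4.1} {s2.1, s4.3} {s2.2} {s2.3, s5.1} {s4.2} {s5.2} {s5.3} (out.j = its outer ports)


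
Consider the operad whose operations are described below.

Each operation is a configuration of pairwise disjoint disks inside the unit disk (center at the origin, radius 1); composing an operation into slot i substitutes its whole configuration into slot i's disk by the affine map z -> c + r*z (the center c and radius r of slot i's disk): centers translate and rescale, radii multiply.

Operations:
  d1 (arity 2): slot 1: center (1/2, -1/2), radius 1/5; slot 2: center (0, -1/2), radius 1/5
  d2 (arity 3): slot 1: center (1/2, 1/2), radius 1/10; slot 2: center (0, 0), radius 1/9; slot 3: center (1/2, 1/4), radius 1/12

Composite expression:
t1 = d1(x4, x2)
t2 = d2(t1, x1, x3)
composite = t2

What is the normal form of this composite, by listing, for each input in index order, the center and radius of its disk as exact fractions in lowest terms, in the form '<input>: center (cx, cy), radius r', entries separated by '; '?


x1: center (0, 0), radius 1/9; x2: center (1/2, 9/20), radius 1/50; x3: center (1/2, 1/4), radius 1/12; x4: center (11/20, 9/20), radius 1/50

Affine substitution under d2: radii multiply and x-centers shift.
tracing x4 down its 2-map path: center (11/20, 9/20), radius 1/50
tracing x2 down its 2-map path: center (1/2, 9/20), radius 1/50
tracing x1 down its 1-map path: center (0, 0), radius 1/9
tracing x3 down its 1-map path: center (1/2, 1/4), radius 1/12


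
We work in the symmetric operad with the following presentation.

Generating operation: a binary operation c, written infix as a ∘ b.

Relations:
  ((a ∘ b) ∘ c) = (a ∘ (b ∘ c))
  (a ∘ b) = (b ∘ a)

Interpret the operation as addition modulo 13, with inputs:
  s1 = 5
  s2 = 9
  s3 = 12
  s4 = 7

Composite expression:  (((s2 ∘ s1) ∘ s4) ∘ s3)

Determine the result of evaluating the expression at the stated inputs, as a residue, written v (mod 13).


7 (mod 13)


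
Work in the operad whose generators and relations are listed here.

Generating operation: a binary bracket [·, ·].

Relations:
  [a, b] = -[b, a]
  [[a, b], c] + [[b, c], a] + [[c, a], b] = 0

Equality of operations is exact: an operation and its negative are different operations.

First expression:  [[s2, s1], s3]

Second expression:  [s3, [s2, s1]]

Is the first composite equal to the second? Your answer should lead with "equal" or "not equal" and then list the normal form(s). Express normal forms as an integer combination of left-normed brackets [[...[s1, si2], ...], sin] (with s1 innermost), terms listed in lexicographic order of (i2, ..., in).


Reducing the first expression gives -[[s1, s2], s3]
Reducing the second expression gives [[s1, s2], s3]
The forms do not match — not equal.

not equal — first -[[s1, s2], s3], second [[s1, s2], s3]


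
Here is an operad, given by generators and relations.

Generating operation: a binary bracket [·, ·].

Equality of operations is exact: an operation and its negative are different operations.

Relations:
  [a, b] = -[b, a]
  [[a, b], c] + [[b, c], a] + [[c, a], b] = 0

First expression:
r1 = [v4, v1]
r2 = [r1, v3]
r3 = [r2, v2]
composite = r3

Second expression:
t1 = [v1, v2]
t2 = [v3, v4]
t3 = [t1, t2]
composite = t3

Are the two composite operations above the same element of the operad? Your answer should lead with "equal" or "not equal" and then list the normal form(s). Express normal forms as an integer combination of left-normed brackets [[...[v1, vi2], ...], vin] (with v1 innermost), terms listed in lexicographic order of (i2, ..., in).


Reducing the first expression gives -[[[v1, v4], v3], v2]
Reducing the second expression gives [[[v1, v2], v3], v4] - [[[v1, v2], v4], v3]
Distinct normal forms: not equal.

not equal; the first gives -[[[v1, v4], v3], v2] and the second [[[v1, v2], v3], v4] - [[[v1, v2], v4], v3]


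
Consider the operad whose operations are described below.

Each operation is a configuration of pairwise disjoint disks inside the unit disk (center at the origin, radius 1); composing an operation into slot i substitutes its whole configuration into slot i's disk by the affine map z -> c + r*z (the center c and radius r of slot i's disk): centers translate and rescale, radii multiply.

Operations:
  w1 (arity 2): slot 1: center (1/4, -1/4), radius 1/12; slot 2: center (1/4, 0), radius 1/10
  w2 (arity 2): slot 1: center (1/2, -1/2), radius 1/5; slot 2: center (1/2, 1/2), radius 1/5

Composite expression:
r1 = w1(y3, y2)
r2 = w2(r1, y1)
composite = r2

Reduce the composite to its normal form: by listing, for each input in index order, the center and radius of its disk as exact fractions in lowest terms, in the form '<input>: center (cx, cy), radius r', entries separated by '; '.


y1: center (1/2, 1/2), radius 1/5; y2: center (11/20, -1/2), radius 1/50; y3: center (11/20, -11/20), radius 1/60


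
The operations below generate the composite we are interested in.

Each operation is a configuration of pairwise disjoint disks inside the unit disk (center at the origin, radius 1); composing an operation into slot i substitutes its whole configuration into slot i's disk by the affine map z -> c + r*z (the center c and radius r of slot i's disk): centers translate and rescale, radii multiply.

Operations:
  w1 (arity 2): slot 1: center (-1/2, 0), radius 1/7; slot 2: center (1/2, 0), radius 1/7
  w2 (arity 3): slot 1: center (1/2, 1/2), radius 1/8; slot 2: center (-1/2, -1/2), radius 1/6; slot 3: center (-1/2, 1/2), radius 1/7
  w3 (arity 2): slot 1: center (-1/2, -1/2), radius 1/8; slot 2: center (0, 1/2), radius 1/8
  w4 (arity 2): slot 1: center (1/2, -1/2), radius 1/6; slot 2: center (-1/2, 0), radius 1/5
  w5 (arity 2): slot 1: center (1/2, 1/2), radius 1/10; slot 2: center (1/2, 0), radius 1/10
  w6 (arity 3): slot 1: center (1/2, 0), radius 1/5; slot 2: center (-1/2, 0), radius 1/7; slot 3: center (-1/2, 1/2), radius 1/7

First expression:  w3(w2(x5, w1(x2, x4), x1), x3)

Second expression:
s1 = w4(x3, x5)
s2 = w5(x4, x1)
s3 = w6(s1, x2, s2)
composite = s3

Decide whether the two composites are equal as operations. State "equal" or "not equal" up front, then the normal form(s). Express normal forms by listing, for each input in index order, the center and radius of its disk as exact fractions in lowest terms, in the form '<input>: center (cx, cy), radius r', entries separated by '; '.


not equal; the first gives x1: center (-9/16, -7/16), radius 1/56; x2: center (-55/96, -9/16), radius 1/336; x3: center (0, 1/2), radius 1/8; x4: center (-53/96, -9/16), radius 1/336; x5: center (-7/16, -7/16), radius 1/64 and the second x1: center (-3/7, 1/2), radius 1/70; x2: center (-1/2, 0), radius 1/7; x3: center (3/5, -1/10), radius 1/30; x4: center (-3/7, 4/7), radius 1/70; x5: center (2/5, 0), radius 1/25

The first expression reduces to x1: center (-9/16, -7/16), radius 1/56; x2: center (-55/96, -9/16), radius 1/336; x3: center (0, 1/2), radius 1/8; x4: center (-53/96, -9/16), radius 1/336; x5: center (-7/16, -7/16), radius 1/64
The second expression reduces to x1: center (-3/7, 1/2), radius 1/70; x2: center (-1/2, 0), radius 1/7; x3: center (3/5, -1/10), radius 1/30; x4: center (-3/7, 4/7), radius 1/70; x5: center (2/5, 0), radius 1/25
The normal forms differ: not equal.


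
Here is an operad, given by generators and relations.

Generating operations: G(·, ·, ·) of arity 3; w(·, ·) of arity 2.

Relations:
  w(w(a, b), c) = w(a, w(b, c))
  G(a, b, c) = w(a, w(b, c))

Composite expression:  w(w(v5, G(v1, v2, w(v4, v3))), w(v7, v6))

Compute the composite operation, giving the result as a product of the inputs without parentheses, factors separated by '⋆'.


v5 ⋆ v1 ⋆ v2 ⋆ v4 ⋆ v3 ⋆ v7 ⋆ v6


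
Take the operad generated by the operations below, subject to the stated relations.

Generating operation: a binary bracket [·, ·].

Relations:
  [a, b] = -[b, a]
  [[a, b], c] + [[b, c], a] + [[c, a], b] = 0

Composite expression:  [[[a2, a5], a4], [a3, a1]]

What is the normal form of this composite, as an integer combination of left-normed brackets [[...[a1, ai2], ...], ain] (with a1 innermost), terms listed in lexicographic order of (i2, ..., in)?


Expand each bracket as ab - ba; the a1-initial words give the coefficients.
Composite bracket: [[[a2, a5], a4], [a3, a1]]
The bracket unfolds into 16 signed words via [a, b] = ab - ba (2^4 = 16).
Coefficients come from the a1-initial words:
  word a1a3a2a5a4 has sign +1, contributing +[[[[a1, a3], a2], a5], a4]
  word a1a3a4a2a5 has sign -1, contributing -[[[[a1, a3], a4], a2], a5]
  word a1a3a4a5a2 has sign +1, contributing +[[[[a1, a3], a4], a5], a2]
  word a1a3a5a2a4 has sign -1, contributing -[[[[a1, a3], a5], a2], a4]

[[[[a1, a3], a2], a5], a4] - [[[[a1, a3], a4], a2], a5] + [[[[a1, a3], a4], a5], a2] - [[[[a1, a3], a5], a2], a4]


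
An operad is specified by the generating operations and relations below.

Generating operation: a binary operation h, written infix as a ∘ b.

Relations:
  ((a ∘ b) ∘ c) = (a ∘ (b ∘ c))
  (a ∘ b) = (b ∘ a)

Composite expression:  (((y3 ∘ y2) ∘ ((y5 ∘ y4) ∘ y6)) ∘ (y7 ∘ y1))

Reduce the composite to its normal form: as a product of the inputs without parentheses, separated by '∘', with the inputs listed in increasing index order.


With h associative and commutative, the y-input set is all that matters.
(y3 ∘ y2) linearizes to y3 ∘ y2
(y5 ∘ y4) linearizes to y5 ∘ y4
((y5 ∘ y4) ∘ y6) linearizes to y5 ∘ y4 ∘ y6
((y3 ∘ y2) ∘ ((y5 ∘ y4) ∘ y6)) linearizes to y3 ∘ y2 ∘ y5 ∘ y4 ∘ y6
(y7 ∘ y1) linearizes to y7 ∘ y1
(((y3 ∘ y2) ∘ ((y5 ∘ y4) ∘ y6)) ∘ (y7 ∘ y1)) linearizes to y3 ∘ y2 ∘ y5 ∘ y4 ∘ y6 ∘ y7 ∘ y1
reordering the factors by index: y1 ∘ y2 ∘ y3 ∘ y4 ∘ y5 ∘ y6 ∘ y7

y1 ∘ y2 ∘ y3 ∘ y4 ∘ y5 ∘ y6 ∘ y7


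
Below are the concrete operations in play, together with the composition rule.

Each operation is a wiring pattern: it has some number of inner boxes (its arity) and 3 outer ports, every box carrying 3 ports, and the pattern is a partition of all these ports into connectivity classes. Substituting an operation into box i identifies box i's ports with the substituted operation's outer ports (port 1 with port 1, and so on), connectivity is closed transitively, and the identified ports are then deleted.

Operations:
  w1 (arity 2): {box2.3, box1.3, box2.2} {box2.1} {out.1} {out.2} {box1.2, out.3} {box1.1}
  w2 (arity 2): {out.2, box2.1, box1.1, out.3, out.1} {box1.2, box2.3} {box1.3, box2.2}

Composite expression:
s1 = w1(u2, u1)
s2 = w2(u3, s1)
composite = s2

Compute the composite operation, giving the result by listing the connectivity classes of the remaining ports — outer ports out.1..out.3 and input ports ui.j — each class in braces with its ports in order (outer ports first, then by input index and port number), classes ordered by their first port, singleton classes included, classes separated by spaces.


{out.1, out.2, out.3, u3.1} {u1.1} {u1.2, u1.3, u2.3} {u2.1} {u2.2, u3.2} {u3.3}

Substituting into w2 glues patterns; closure does the rest.
stage w1: inputs (u2, u1), connectivity {out.1} {out.2} {out.3, u2.2} {u1.1} {u1.2, u1.3, u2.3} {u2.1}, out.j its boundary
stage w2: inputs (u3, u2, u1), connectivity {out.1, out.2, out.3, u3.1} {u1.1} {u1.2, u1.3, u2.3} {u2.1} {u2.2, u3.2} {u3.3}, out.j its boundary


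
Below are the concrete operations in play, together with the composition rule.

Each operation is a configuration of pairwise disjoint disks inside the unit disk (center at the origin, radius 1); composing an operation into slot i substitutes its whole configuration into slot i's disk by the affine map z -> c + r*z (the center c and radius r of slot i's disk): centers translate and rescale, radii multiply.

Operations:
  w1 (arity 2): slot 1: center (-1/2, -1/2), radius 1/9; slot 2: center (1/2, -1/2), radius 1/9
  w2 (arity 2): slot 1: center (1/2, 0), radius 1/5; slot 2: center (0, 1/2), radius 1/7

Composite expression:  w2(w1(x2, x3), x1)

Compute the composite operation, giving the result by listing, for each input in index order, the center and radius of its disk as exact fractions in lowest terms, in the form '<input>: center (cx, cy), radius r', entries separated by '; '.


x1: center (0, 1/2), radius 1/7; x2: center (2/5, -1/10), radius 1/45; x3: center (3/5, -1/10), radius 1/45

Each x-disk chains the slot maps above it in w2; radii multiply.
x2: after 2 affine steps, its disk has center (2/5, -1/10), radius 1/45
x3: after 2 affine steps, its disk has center (3/5, -1/10), radius 1/45
x1: after 1 affine step, its disk has center (0, 1/2), radius 1/7


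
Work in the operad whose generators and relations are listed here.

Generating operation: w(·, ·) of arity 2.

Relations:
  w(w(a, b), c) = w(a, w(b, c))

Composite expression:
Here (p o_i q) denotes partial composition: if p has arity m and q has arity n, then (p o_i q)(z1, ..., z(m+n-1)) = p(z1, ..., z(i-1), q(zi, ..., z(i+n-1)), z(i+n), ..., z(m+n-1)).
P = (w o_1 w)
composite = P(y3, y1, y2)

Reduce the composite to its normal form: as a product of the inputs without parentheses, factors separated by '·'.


y3 · y1 · y2
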